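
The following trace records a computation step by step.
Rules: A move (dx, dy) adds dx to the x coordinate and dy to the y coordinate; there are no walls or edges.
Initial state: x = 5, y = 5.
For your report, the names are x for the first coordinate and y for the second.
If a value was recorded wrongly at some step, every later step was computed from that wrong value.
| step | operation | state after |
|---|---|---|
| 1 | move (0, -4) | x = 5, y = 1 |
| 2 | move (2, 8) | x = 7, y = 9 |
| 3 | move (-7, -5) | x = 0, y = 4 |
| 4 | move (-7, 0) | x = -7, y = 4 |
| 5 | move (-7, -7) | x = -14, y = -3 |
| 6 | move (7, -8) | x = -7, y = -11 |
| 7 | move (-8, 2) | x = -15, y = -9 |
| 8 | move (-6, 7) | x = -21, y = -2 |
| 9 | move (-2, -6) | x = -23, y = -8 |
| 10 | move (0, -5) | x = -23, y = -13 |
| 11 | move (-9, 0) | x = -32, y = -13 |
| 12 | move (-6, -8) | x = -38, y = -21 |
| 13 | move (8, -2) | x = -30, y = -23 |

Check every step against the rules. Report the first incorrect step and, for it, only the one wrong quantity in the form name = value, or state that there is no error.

no error

Recomputing the run from the initial state:
step 1: x = 5, y = 1
step 2: x = 7, y = 9
step 3: x = 0, y = 4
step 4: x = -7, y = 4
step 5: x = -14, y = -3
step 6: x = -7, y = -11
step 7: x = -15, y = -9
step 8: x = -21, y = -2
step 9: x = -23, y = -8
step 10: x = -23, y = -13
step 11: x = -32, y = -13
step 12: x = -38, y = -21
step 13: x = -30, y = -23
This matches the trace at every step.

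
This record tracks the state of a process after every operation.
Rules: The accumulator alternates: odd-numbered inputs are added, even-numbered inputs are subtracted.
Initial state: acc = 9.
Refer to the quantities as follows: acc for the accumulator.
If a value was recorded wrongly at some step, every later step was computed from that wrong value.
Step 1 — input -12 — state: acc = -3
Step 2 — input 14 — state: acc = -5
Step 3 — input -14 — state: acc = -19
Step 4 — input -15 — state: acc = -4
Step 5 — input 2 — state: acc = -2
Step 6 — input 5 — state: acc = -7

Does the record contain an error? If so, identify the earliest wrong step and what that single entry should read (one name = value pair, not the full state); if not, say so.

Recomputing the run from the initial state:
step 1: acc = -3
step 2: acc = -17
step 3: acc = -31
step 4: acc = -16
step 5: acc = -14
step 6: acc = -19
The first disagreement with the record is at step 2, where the value should be acc = -17.

step 2, acc = -17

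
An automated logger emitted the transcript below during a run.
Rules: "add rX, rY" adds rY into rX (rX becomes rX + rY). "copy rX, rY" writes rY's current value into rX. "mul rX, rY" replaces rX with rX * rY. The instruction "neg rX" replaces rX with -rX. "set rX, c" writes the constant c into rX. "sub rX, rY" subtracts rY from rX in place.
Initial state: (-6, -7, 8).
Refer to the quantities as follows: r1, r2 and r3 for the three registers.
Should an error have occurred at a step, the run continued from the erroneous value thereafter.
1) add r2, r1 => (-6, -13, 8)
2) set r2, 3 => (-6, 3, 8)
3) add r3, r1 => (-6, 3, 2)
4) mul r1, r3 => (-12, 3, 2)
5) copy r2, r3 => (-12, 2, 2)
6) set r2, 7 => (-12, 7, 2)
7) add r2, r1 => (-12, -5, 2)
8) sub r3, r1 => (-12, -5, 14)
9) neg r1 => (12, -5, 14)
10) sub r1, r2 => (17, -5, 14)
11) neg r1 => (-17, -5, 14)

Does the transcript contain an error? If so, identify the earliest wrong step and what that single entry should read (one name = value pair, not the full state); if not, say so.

no error

Step 1: r2 = -7 + -6 = -13 — consistent with the transcript.
Step 2: r2 = 3 — agrees with the transcript.
Step 3: r3 = 8 + -6 = 2 — in agreement.
Step 4: r1 = -6 * 2 = -12 — no discrepancy.
Step 5: r2 = 2 — consistent with the transcript.
Step 6: r2 = 7 — verified.
Step 7: r2 = 7 + -12 = -5 — in agreement.
Step 8: r3 = 2 - -12 = 14 — checks out.
Step 9: r1 = -(-12) = 12 — no discrepancy.
Step 10: r1 = 12 - -5 = 17 — consistent with the transcript.
Step 11: r1 = -(17) = -17 — verified.
Each recorded entry agrees with the recomputation.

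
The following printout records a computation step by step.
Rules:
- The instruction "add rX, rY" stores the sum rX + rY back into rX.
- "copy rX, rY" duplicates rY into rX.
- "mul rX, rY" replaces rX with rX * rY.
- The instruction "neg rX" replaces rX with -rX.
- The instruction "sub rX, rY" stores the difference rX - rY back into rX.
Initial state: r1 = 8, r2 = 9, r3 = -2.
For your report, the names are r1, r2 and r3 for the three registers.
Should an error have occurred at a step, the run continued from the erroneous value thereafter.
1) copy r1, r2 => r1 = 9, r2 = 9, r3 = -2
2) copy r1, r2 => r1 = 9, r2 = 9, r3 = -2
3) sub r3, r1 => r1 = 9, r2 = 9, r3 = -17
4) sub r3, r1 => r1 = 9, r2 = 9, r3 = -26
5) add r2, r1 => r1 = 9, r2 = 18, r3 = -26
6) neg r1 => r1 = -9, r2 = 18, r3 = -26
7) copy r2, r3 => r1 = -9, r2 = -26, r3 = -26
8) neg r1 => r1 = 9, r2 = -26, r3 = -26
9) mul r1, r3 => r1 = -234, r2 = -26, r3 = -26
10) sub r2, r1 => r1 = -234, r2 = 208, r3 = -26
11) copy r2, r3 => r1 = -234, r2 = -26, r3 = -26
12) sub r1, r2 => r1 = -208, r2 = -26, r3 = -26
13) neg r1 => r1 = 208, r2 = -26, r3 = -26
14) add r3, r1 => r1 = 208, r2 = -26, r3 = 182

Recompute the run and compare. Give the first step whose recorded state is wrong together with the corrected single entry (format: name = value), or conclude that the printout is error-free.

step 1: r1 = 9 -> confirmed correct
step 2: r1 = 9 -> consistent with the printout
step 3: r3 = -2 - 9 = -11 -> the printout disagrees here
The audit stops at step 3: the recorded entry is wrong and should be r3 = -11.

step 3, r3 = -11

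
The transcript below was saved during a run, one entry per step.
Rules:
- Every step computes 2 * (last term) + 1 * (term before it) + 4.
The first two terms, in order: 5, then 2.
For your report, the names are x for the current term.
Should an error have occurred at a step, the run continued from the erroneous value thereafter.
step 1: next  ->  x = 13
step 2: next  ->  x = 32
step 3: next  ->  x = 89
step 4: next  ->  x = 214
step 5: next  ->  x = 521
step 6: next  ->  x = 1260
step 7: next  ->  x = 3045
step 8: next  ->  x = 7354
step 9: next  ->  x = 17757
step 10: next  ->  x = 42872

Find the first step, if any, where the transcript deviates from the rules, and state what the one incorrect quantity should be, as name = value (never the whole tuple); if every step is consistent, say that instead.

step 3, x = 81

step 1: x = 2*(2) + (1)*(5) + (4) = 13 -> exactly as logged
step 2: x = 2*(13) + (1)*(2) + (4) = 32 -> same as recorded
step 3: x = 2*(32) + (1)*(13) + (4) = 81 -> the transcript disagrees here
First incorrect step: 3; the correct value is x = 81.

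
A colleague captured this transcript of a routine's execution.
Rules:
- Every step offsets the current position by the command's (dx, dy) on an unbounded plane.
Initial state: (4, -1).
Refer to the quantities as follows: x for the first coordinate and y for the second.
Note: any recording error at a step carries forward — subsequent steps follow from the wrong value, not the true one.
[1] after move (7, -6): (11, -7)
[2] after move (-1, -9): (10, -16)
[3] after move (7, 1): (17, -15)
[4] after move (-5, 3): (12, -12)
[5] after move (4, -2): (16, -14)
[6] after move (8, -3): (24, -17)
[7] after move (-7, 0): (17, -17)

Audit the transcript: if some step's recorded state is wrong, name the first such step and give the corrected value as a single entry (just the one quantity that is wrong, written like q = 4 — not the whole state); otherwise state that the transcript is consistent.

no error

1. x = 4 + (7) = 11, y = -1 + (-6) = -7 (checks out)
2. x = 11 + (-1) = 10, y = -7 + (-9) = -16 (consistent with the transcript)
3. x = 10 + (7) = 17, y = -16 + (1) = -15 (confirmed correct)
4. x = 17 + (-5) = 12, y = -15 + (3) = -12 (matches)
5. x = 12 + (4) = 16, y = -12 + (-2) = -14 (consistent with the transcript)
6. x = 16 + (8) = 24, y = -14 + (-3) = -17 (exactly as logged)
7. x = 24 + (-7) = 17, y = -17 + (0) = -17 (in agreement)
Nothing is out of place; the run is error-free.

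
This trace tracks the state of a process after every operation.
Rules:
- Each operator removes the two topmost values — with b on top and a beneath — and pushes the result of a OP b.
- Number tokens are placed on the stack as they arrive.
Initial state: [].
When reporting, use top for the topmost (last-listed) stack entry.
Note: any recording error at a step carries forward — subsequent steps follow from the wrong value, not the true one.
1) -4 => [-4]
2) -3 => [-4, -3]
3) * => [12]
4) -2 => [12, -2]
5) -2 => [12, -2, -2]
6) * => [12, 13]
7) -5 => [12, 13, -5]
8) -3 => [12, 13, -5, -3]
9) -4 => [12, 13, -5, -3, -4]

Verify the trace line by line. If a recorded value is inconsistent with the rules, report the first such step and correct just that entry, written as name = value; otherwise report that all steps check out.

Recomputing the run from the initial state:
step 1: [-4]
step 2: [-4, -3]
step 3: [12]
step 4: [12, -2]
step 5: [12, -2, -2]
step 6: [12, 4]
step 7: [12, 4, -5]
step 8: [12, 4, -5, -3]
step 9: [12, 4, -5, -3, -4]
The first disagreement with the trace is at step 6, where the value should be top = 4.

step 6, top = 4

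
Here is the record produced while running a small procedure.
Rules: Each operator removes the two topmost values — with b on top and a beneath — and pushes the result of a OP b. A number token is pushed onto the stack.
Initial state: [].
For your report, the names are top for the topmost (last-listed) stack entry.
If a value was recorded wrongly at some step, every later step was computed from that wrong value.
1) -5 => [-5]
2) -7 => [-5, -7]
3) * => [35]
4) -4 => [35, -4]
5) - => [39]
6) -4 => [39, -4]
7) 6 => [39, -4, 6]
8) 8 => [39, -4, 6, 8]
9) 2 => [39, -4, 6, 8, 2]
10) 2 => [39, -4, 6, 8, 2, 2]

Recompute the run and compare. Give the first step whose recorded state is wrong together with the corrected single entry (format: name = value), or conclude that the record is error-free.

1. push -5: top = -5 (no discrepancy)
2. push -7: top = -7 (no discrepancy)
3. -5 * -7 = 35 (matches)
4. push -4: top = -4 (confirmed correct)
5. 35 - -4 = 39 (checks out)
6. push -4: top = -4 (same as recorded)
7. push 6: top = 6 (in agreement)
8. push 8: top = 8 (no discrepancy)
9. push 2: top = 2 (agrees with the record)
10. push 2: top = 2 (in agreement)
The whole run recomputes cleanly — no discrepancies.

no error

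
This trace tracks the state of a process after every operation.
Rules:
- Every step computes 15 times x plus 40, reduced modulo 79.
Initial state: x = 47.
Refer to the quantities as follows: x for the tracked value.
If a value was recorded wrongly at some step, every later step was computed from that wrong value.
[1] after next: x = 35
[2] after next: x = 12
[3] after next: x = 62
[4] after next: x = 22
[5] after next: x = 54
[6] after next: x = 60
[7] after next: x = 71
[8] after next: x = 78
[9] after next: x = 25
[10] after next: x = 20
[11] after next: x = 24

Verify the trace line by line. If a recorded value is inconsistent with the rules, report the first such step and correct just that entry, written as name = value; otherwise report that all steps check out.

step 1, x = 34

1. x = (15*47 + 40) mod 79 = 34 (the trace has a different value)
Step 1 is the first one off; corrected, x = 34.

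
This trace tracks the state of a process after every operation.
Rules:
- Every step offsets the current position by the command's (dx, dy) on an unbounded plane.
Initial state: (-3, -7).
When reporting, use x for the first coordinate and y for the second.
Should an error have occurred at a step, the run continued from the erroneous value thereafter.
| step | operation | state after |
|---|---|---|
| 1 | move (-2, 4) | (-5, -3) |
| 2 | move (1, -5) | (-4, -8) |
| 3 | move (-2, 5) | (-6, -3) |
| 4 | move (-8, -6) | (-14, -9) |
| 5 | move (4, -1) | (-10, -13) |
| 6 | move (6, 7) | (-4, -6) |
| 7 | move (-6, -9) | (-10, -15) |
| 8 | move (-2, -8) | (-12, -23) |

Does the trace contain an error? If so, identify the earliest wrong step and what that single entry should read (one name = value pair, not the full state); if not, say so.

1. x = -3 + (-2) = -5, y = -7 + (4) = -3 (matches)
2. x = -5 + (1) = -4, y = -3 + (-5) = -8 (checks out)
3. x = -4 + (-2) = -6, y = -8 + (5) = -3 (in agreement)
4. x = -6 + (-8) = -14, y = -3 + (-6) = -9 (checks out)
5. x = -14 + (4) = -10, y = -9 + (-1) = -10 (not what was recorded)
Conclusion: step 5 carries the first error; the entry should be y = -10.

step 5, y = -10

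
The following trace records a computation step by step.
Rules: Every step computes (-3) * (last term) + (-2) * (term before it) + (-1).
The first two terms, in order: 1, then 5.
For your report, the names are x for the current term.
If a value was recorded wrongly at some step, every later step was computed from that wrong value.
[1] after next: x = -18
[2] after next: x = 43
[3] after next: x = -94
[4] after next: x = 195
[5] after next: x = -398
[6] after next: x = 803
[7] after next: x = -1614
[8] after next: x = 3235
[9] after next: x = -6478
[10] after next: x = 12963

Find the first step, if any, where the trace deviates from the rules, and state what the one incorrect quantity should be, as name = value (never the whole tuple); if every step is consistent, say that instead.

no error

Recomputing the run from the initial state:
step 1: x = -18
step 2: x = 43
step 3: x = -94
step 4: x = 195
step 5: x = -398
step 6: x = 803
step 7: x = -1614
step 8: x = 3235
step 9: x = -6478
step 10: x = 12963
This matches the trace at every step.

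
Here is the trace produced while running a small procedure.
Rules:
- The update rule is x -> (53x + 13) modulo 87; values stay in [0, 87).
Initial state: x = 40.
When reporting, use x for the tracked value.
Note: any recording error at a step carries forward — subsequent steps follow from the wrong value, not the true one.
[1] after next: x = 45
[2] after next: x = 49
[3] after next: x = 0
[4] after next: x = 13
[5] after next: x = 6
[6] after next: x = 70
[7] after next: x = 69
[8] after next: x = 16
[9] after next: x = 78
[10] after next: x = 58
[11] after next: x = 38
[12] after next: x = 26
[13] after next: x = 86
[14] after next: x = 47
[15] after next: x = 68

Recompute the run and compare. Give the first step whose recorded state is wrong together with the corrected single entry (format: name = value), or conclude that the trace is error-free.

step 11, x = 42

Step 1: x = (53*40 + 13) mod 87 = 45 — exactly as logged.
Step 2: x = (53*45 + 13) mod 87 = 49 — exactly as logged.
Step 3: x = (53*49 + 13) mod 87 = 0 — consistent with the trace.
Step 4: x = (53*0 + 13) mod 87 = 13 — verified.
Step 5: x = (53*13 + 13) mod 87 = 6 — checks out.
Step 6: x = (53*6 + 13) mod 87 = 70 — verified.
Step 7: x = (53*70 + 13) mod 87 = 69 — agrees with the trace.
Step 8: x = (53*69 + 13) mod 87 = 16 — same as recorded.
Step 9: x = (53*16 + 13) mod 87 = 78 — no discrepancy.
Step 10: x = (53*78 + 13) mod 87 = 58 — checks out.
Step 11: x = (53*58 + 13) mod 87 = 42 — the trace has a different value.
Conclusion: step 11 carries the first error; the entry should be x = 42.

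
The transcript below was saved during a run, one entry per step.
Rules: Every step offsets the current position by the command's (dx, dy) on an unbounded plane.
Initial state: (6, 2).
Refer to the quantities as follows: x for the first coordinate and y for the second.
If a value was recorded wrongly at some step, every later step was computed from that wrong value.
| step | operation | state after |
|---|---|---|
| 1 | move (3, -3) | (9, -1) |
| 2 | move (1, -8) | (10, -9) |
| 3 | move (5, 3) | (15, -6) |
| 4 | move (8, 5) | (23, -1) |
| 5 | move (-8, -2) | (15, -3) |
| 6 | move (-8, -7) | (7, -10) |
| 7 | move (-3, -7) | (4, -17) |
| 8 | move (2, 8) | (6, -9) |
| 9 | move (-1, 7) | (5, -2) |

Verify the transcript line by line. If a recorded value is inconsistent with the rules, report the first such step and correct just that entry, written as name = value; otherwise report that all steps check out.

step 1: x = 6 + (3) = 9, y = 2 + (-3) = -1 -> exactly as logged
step 2: x = 9 + (1) = 10, y = -1 + (-8) = -9 -> exactly as logged
step 3: x = 10 + (5) = 15, y = -9 + (3) = -6 -> matches
step 4: x = 15 + (8) = 23, y = -6 + (5) = -1 -> confirmed correct
step 5: x = 23 + (-8) = 15, y = -1 + (-2) = -3 -> matches
step 6: x = 15 + (-8) = 7, y = -3 + (-7) = -10 -> exactly as logged
step 7: x = 7 + (-3) = 4, y = -10 + (-7) = -17 -> agrees with the transcript
step 8: x = 4 + (2) = 6, y = -17 + (8) = -9 -> same as recorded
step 9: x = 6 + (-1) = 5, y = -9 + (7) = -2 -> confirmed correct
All steps check out; nothing to correct.

no error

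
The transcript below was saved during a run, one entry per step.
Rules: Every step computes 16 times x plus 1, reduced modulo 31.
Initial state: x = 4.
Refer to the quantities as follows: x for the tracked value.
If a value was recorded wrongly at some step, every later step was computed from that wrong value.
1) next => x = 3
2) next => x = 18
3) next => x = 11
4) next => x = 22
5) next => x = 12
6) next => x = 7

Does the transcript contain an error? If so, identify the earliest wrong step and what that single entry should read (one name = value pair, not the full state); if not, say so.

step 3, x = 10

Step 1: x = (16*4 + 1) mod 31 = 3 — exactly as logged.
Step 2: x = (16*3 + 1) mod 31 = 18 — exactly as logged.
Step 3: x = (16*18 + 1) mod 31 = 10 — first mismatch against the transcript.
The audit stops at step 3: the recorded entry is wrong and should be x = 10.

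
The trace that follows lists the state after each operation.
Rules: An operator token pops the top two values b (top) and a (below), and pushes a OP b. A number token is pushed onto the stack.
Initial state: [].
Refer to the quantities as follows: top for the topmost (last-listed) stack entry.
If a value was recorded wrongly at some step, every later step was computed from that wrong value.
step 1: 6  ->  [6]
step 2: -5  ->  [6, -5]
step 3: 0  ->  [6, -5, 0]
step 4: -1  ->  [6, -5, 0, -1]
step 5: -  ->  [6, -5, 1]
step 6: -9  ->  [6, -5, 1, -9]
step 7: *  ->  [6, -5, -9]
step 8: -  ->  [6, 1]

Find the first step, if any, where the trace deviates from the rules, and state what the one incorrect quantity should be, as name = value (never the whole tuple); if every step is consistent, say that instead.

Recomputing the run from the initial state:
step 1: [6]
step 2: [6, -5]
step 3: [6, -5, 0]
step 4: [6, -5, 0, -1]
step 5: [6, -5, 1]
step 6: [6, -5, 1, -9]
step 7: [6, -5, -9]
step 8: [6, 4]
The first disagreement with the trace is at step 8, where the value should be top = 4.

step 8, top = 4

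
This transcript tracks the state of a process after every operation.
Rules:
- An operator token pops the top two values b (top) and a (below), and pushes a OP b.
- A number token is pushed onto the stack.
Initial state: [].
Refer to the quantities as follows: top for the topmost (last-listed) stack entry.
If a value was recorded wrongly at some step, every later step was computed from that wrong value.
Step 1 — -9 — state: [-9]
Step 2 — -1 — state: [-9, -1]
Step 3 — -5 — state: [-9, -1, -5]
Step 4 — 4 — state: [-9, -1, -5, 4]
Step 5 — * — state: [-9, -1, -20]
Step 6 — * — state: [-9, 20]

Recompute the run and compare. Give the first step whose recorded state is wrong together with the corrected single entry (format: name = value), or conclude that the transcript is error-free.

no error

Step 1: push -9: top = -9 — consistent with the transcript.
Step 2: push -1: top = -1 — consistent with the transcript.
Step 3: push -5: top = -5 — no discrepancy.
Step 4: push 4: top = 4 — matches.
Step 5: -5 * 4 = -20 — consistent with the transcript.
Step 6: -1 * -20 = 20 — checks out.
The whole run recomputes cleanly — no discrepancies.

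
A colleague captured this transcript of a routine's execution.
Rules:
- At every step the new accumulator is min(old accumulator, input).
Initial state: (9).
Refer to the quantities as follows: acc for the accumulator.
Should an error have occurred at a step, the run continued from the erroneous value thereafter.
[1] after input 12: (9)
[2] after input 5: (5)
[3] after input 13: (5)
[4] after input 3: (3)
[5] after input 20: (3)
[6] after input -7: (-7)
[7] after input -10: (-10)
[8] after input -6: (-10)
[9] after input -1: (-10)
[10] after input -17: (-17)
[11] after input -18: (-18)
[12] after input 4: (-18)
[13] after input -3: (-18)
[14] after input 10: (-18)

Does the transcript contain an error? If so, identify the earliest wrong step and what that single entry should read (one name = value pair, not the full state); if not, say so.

no error

step 1: acc = min(9, 12) = 9 -> no discrepancy
step 2: acc = min(9, 5) = 5 -> in agreement
step 3: acc = min(5, 13) = 5 -> in agreement
step 4: acc = min(5, 3) = 3 -> no discrepancy
step 5: acc = min(3, 20) = 3 -> checks out
step 6: acc = min(3, -7) = -7 -> checks out
step 7: acc = min(-7, -10) = -10 -> confirmed correct
step 8: acc = min(-10, -6) = -10 -> in agreement
step 9: acc = min(-10, -1) = -10 -> consistent with the transcript
step 10: acc = min(-10, -17) = -17 -> in agreement
step 11: acc = min(-17, -18) = -18 -> verified
step 12: acc = min(-18, 4) = -18 -> verified
step 13: acc = min(-18, -3) = -18 -> confirmed correct
step 14: acc = min(-18, 10) = -18 -> exactly as logged
The whole run recomputes cleanly — no discrepancies.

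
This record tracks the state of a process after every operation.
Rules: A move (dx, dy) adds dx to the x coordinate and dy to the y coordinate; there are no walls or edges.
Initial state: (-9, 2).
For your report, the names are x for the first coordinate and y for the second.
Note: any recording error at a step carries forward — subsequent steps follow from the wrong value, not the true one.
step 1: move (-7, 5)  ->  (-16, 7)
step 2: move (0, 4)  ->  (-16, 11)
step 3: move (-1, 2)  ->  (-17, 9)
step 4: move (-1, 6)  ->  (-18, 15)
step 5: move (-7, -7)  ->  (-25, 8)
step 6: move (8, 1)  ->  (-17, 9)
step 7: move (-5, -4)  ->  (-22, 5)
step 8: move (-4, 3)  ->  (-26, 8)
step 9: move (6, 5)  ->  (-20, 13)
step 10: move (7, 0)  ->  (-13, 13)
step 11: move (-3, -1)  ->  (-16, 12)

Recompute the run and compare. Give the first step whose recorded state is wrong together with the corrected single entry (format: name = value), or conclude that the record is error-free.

step 3, y = 13

1. x = -9 + (-7) = -16, y = 2 + (5) = 7 (matches)
2. x = -16 + (0) = -16, y = 7 + (4) = 11 (consistent with the record)
3. x = -16 + (-1) = -17, y = 11 + (2) = 13 (the record disagrees here)
So the first discrepancy is step 3, where the right value is y = 13.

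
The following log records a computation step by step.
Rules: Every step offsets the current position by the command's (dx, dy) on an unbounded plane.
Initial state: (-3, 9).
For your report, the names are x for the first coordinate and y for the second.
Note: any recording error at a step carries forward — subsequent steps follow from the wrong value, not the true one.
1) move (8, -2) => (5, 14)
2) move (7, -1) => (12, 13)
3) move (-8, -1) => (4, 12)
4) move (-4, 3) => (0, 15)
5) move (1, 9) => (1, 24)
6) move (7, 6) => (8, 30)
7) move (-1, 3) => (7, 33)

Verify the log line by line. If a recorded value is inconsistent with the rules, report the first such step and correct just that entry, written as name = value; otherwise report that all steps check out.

step 1, y = 7

step 1: x = -3 + (8) = 5, y = 9 + (-2) = 7 -> not what was recorded
First incorrect step: 1; the correct value is y = 7.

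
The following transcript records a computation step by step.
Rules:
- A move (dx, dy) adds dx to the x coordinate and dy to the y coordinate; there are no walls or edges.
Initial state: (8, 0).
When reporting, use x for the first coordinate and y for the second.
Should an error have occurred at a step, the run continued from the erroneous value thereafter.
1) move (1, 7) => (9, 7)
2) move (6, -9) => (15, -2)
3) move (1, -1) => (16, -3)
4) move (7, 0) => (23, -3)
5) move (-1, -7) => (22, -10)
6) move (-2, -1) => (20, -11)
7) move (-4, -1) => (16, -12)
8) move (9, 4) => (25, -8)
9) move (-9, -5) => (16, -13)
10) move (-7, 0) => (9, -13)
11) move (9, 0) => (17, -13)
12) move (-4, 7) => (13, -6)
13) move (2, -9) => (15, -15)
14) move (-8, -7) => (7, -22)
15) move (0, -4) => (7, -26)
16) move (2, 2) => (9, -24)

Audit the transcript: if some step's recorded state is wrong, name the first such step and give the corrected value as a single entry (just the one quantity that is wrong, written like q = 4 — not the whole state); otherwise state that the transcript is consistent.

step 11, x = 18

Step 1: x = 8 + (1) = 9, y = 0 + (7) = 7 — checks out.
Step 2: x = 9 + (6) = 15, y = 7 + (-9) = -2 — no discrepancy.
Step 3: x = 15 + (1) = 16, y = -2 + (-1) = -3 — confirmed correct.
Step 4: x = 16 + (7) = 23, y = -3 + (0) = -3 — verified.
Step 5: x = 23 + (-1) = 22, y = -3 + (-7) = -10 — agrees with the transcript.
Step 6: x = 22 + (-2) = 20, y = -10 + (-1) = -11 — matches.
Step 7: x = 20 + (-4) = 16, y = -11 + (-1) = -12 — verified.
Step 8: x = 16 + (9) = 25, y = -12 + (4) = -8 — verified.
Step 9: x = 25 + (-9) = 16, y = -8 + (-5) = -13 — agrees with the transcript.
Step 10: x = 16 + (-7) = 9, y = -13 + (0) = -13 — agrees with the transcript.
Step 11: x = 9 + (9) = 18, y = -13 + (0) = -13 — the entry is off here.
The audit stops at step 11: the recorded entry is wrong and should be x = 18.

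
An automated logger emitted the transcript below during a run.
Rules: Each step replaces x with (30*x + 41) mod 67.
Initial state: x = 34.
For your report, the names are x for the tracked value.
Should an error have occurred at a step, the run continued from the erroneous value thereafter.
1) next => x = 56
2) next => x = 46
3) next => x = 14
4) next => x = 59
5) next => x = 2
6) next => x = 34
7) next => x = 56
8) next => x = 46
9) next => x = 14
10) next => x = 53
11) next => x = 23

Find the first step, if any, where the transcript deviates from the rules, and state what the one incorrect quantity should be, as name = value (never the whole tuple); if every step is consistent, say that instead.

step 10, x = 59

Recomputing the run from the initial state:
step 1: x = 56
step 2: x = 46
step 3: x = 14
step 4: x = 59
step 5: x = 2
step 6: x = 34
step 7: x = 56
step 8: x = 46
step 9: x = 14
step 10: x = 59
step 11: x = 2
The first disagreement with the transcript is at step 10, where the value should be x = 59.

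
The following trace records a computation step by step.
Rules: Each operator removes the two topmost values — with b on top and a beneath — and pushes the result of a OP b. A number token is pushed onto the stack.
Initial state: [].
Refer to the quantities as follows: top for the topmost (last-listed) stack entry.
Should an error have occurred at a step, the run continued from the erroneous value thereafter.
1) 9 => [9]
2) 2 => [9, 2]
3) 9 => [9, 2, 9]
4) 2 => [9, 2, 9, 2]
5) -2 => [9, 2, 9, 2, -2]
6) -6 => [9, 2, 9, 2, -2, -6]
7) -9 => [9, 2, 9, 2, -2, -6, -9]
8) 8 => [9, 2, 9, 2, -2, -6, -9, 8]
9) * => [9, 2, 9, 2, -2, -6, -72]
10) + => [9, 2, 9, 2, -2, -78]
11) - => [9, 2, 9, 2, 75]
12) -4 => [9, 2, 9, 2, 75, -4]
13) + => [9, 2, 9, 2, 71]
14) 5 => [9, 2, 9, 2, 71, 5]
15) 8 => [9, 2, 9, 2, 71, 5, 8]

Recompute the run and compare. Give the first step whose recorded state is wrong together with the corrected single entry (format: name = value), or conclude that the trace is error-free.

step 11, top = 76

step 1: push 9: top = 9 -> in agreement
step 2: push 2: top = 2 -> same as recorded
step 3: push 9: top = 9 -> in agreement
step 4: push 2: top = 2 -> exactly as logged
step 5: push -2: top = -2 -> consistent with the trace
step 6: push -6: top = -6 -> agrees with the trace
step 7: push -9: top = -9 -> exactly as logged
step 8: push 8: top = 8 -> verified
step 9: -9 * 8 = -72 -> consistent with the trace
step 10: -6 + -72 = -78 -> matches
step 11: -2 - -78 = 76 -> this is not what the trace shows
Conclusion: step 11 carries the first error; the entry should be top = 76.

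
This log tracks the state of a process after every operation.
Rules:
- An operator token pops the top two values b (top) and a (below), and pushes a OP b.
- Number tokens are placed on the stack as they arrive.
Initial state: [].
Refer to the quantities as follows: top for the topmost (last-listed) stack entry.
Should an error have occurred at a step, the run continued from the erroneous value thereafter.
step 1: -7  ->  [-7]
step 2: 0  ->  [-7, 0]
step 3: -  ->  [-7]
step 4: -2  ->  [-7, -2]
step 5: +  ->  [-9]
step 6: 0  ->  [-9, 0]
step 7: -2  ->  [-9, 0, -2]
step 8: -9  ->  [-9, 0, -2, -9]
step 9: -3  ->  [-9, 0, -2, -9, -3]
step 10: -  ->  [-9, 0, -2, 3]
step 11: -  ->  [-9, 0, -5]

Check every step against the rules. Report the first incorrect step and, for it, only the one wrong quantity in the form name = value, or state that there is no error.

Recomputing the run from the initial state:
step 1: [-7]
step 2: [-7, 0]
step 3: [-7]
step 4: [-7, -2]
step 5: [-9]
step 6: [-9, 0]
step 7: [-9, 0, -2]
step 8: [-9, 0, -2, -9]
step 9: [-9, 0, -2, -9, -3]
step 10: [-9, 0, -2, -6]
step 11: [-9, 0, 4]
The first disagreement with the log is at step 10, where the value should be top = -6.

step 10, top = -6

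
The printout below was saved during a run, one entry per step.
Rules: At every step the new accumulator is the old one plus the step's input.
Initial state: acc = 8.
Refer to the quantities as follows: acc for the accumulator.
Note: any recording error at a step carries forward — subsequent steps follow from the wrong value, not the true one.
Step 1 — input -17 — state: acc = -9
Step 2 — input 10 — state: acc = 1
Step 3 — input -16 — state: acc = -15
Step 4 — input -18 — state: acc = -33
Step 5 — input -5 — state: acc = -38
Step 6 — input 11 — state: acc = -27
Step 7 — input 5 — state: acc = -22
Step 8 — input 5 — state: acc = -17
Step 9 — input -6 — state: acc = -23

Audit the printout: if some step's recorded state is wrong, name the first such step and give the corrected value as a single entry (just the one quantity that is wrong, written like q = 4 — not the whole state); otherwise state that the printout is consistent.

1. acc = 8 + -17 = -9 (in agreement)
2. acc = -9 + 10 = 1 (checks out)
3. acc = 1 + -16 = -15 (same as recorded)
4. acc = -15 + -18 = -33 (confirmed correct)
5. acc = -33 + -5 = -38 (consistent with the printout)
6. acc = -38 + 11 = -27 (same as recorded)
7. acc = -27 + 5 = -22 (exactly as logged)
8. acc = -22 + 5 = -17 (consistent with the printout)
9. acc = -17 + -6 = -23 (in agreement)
Each recorded entry agrees with the recomputation.

no error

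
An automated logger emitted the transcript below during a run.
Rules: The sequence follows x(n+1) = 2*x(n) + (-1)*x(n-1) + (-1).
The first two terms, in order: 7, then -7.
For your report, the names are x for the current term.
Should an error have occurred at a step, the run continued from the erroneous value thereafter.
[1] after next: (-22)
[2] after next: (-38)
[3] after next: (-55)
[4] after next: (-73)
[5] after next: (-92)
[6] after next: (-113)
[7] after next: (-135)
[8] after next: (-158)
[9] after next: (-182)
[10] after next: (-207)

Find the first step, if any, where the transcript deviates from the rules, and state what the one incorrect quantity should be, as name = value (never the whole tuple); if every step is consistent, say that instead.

step 6, x = -112

step 1: x = 2*(-7) + (-1)*(7) + (-1) = -22 -> in agreement
step 2: x = 2*(-22) + (-1)*(-7) + (-1) = -38 -> exactly as logged
step 3: x = 2*(-38) + (-1)*(-22) + (-1) = -55 -> in agreement
step 4: x = 2*(-55) + (-1)*(-38) + (-1) = -73 -> same as recorded
step 5: x = 2*(-73) + (-1)*(-55) + (-1) = -92 -> matches
step 6: x = 2*(-92) + (-1)*(-73) + (-1) = -112 -> the transcript disagrees here
Conclusion: step 6 carries the first error; the entry should be x = -112.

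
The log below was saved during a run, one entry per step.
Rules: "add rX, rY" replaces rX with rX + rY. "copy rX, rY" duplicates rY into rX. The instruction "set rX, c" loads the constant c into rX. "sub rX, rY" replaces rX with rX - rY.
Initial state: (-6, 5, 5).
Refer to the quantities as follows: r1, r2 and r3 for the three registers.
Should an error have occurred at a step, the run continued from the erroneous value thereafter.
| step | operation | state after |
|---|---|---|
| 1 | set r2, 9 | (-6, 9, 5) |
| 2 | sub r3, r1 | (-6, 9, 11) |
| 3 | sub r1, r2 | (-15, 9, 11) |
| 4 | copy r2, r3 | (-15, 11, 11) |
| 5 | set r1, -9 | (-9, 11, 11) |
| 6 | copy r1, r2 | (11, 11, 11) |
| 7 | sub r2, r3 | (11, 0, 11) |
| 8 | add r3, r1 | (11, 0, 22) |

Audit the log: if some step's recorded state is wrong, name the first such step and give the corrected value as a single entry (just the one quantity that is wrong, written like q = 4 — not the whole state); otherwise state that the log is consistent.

no error

Recomputing the run from the initial state:
step 1: r1 = -6, r2 = 9, r3 = 5
step 2: r1 = -6, r2 = 9, r3 = 11
step 3: r1 = -15, r2 = 9, r3 = 11
step 4: r1 = -15, r2 = 11, r3 = 11
step 5: r1 = -9, r2 = 11, r3 = 11
step 6: r1 = 11, r2 = 11, r3 = 11
step 7: r1 = 11, r2 = 0, r3 = 11
step 8: r1 = 11, r2 = 0, r3 = 22
This matches the log at every step.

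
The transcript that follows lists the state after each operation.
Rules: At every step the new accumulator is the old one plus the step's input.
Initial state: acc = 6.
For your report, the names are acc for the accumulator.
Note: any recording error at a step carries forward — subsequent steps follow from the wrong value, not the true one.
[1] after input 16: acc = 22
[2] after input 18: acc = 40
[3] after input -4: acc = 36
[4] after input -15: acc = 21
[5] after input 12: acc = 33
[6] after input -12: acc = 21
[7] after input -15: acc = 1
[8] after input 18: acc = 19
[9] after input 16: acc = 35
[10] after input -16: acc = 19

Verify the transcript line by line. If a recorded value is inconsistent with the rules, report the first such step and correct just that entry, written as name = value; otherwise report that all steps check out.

step 7, acc = 6

Recomputing the run from the initial state:
step 1: acc = 22
step 2: acc = 40
step 3: acc = 36
step 4: acc = 21
step 5: acc = 33
step 6: acc = 21
step 7: acc = 6
step 8: acc = 24
step 9: acc = 40
step 10: acc = 24
The first disagreement with the transcript is at step 7, where the value should be acc = 6.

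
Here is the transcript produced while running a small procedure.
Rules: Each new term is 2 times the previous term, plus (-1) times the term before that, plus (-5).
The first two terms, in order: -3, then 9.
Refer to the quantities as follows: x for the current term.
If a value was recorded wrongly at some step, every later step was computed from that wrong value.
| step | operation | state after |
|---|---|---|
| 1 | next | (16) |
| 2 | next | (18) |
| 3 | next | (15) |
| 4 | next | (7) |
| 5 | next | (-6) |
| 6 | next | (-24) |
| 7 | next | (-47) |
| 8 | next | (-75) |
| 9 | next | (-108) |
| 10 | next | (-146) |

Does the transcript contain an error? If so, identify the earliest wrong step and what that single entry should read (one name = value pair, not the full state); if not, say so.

no error

Recomputing the run from the initial state:
step 1: x = 16
step 2: x = 18
step 3: x = 15
step 4: x = 7
step 5: x = -6
step 6: x = -24
step 7: x = -47
step 8: x = -75
step 9: x = -108
step 10: x = -146
This matches the transcript at every step.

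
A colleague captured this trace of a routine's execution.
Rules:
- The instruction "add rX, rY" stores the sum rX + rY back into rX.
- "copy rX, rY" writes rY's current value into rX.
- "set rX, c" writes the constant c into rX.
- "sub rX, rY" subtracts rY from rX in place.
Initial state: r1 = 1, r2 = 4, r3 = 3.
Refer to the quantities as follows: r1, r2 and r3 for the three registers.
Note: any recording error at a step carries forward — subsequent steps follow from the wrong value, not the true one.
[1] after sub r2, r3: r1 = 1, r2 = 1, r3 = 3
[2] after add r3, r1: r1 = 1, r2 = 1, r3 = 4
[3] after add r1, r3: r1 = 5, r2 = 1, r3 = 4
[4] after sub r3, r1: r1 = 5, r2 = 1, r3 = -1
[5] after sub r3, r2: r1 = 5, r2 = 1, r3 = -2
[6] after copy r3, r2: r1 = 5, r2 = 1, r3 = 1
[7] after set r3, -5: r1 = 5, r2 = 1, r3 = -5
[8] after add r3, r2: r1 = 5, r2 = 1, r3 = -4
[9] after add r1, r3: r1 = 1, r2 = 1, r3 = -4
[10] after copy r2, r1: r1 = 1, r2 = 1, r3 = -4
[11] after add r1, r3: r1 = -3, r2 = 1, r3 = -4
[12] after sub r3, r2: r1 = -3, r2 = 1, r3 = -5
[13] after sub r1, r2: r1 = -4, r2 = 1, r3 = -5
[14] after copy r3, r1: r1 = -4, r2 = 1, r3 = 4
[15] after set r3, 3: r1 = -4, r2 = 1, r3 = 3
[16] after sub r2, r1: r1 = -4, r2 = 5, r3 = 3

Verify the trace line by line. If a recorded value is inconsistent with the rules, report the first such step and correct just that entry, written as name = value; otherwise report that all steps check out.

Step 1: r2 = 4 - 3 = 1 — confirmed correct.
Step 2: r3 = 3 + 1 = 4 — confirmed correct.
Step 3: r1 = 1 + 4 = 5 — no discrepancy.
Step 4: r3 = 4 - 5 = -1 — exactly as logged.
Step 5: r3 = -1 - 1 = -2 — matches.
Step 6: r3 = 1 — exactly as logged.
Step 7: r3 = -5 — confirmed correct.
Step 8: r3 = -5 + 1 = -4 — verified.
Step 9: r1 = 5 + -4 = 1 — same as recorded.
Step 10: r2 = 1 — matches.
Step 11: r1 = 1 + -4 = -3 — verified.
Step 12: r3 = -4 - 1 = -5 — no discrepancy.
Step 13: r1 = -3 - 1 = -4 — matches.
Step 14: r3 = -4 — not what was recorded.
First incorrect step: 14; the correct value is r3 = -4.

step 14, r3 = -4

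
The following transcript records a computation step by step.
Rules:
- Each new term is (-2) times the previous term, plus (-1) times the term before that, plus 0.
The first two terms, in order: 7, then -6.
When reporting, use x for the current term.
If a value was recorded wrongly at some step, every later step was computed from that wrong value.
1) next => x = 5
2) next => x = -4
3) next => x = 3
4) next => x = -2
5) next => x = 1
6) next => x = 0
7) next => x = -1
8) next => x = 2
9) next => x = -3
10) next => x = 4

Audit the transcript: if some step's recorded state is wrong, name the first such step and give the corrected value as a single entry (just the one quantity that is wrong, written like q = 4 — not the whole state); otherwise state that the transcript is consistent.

no error

1. x = -2*(-6) + (-1)*(7) + (0) = 5 (agrees with the transcript)
2. x = -2*(5) + (-1)*(-6) + (0) = -4 (in agreement)
3. x = -2*(-4) + (-1)*(5) + (0) = 3 (matches)
4. x = -2*(3) + (-1)*(-4) + (0) = -2 (verified)
5. x = -2*(-2) + (-1)*(3) + (0) = 1 (consistent with the transcript)
6. x = -2*(1) + (-1)*(-2) + (0) = 0 (consistent with the transcript)
7. x = -2*(0) + (-1)*(1) + (0) = -1 (consistent with the transcript)
8. x = -2*(-1) + (-1)*(0) + (0) = 2 (checks out)
9. x = -2*(2) + (-1)*(-1) + (0) = -3 (confirmed correct)
10. x = -2*(-3) + (-1)*(2) + (0) = 4 (in agreement)
No step deviates from the rules.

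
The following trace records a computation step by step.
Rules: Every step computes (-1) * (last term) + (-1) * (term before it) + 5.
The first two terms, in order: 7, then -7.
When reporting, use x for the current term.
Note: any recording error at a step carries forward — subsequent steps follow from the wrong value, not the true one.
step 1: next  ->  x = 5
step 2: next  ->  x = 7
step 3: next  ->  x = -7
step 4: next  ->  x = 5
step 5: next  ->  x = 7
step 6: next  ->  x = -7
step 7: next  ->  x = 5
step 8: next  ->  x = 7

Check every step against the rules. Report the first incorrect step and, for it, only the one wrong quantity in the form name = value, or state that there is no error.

Step 1: x = -1*(-7) + (-1)*(7) + (5) = 5 — no discrepancy.
Step 2: x = -1*(5) + (-1)*(-7) + (5) = 7 — matches.
Step 3: x = -1*(7) + (-1)*(5) + (5) = -7 — same as recorded.
Step 4: x = -1*(-7) + (-1)*(7) + (5) = 5 — checks out.
Step 5: x = -1*(5) + (-1)*(-7) + (5) = 7 — exactly as logged.
Step 6: x = -1*(7) + (-1)*(5) + (5) = -7 — same as recorded.
Step 7: x = -1*(-7) + (-1)*(7) + (5) = 5 — no discrepancy.
Step 8: x = -1*(5) + (-1)*(-7) + (5) = 7 — confirmed correct.
The whole run recomputes cleanly — no discrepancies.

no error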